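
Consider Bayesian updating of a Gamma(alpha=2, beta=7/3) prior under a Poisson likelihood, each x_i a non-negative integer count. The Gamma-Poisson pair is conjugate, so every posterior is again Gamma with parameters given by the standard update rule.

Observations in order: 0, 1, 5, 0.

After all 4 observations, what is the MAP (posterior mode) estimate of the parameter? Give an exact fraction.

21/19

obs 1: x=0 → posterior Gamma(2, 10/3)
obs 2: x=1 → posterior Gamma(3, 13/3)
obs 3: x=5 → posterior Gamma(8, 16/3)
obs 4: x=0 → posterior Gamma(8, 19/3)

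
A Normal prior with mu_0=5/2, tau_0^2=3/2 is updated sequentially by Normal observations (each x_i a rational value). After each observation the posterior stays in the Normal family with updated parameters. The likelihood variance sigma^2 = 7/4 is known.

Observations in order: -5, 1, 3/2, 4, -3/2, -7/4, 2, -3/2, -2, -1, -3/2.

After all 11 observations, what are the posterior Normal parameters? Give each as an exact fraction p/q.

mu_0=-17/73, tau_0^2=21/146

obs 1: x=-5 → posterior Normal(-25/26, 21/26)
obs 2: x=1 → posterior Normal(-13/38, 21/38)
obs 3: x=3/2 → posterior Normal(1/10, 21/50)
obs 4: x=4 → posterior Normal(53/62, 21/62)
obs 5: x=-3/2 → posterior Normal(35/74, 21/74)
obs 6: x=-7/4 → posterior Normal(7/43, 21/86)
obs 7: x=2 → posterior Normal(19/49, 3/14)
obs 8: x=-3/2 → posterior Normal(2/11, 21/110)
obs 9: x=-2 → posterior Normal(-2/61, 21/122)
obs 10: x=-1 → posterior Normal(-8/67, 21/134)
obs 11: x=-3/2 → posterior Normal(-17/73, 21/146)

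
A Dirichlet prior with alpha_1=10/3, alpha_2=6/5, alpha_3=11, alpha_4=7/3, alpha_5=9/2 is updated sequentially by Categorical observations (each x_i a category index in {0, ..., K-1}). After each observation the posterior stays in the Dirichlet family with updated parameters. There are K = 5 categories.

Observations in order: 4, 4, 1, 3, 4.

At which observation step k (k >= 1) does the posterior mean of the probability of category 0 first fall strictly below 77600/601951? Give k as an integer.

k = 4

obs 1: x=4 → posterior Dirichlet(10/3, 6/5, 11, 7/3, 11/2)
obs 2: x=4 → posterior Dirichlet(10/3, 6/5, 11, 7/3, 13/2)
obs 3: x=1 → posterior Dirichlet(10/3, 11/5, 11, 7/3, 13/2)
obs 4: x=3 → posterior Dirichlet(10/3, 11/5, 11, 10/3, 13/2)
obs 5: x=4 → posterior Dirichlet(10/3, 11/5, 11, 10/3, 15/2)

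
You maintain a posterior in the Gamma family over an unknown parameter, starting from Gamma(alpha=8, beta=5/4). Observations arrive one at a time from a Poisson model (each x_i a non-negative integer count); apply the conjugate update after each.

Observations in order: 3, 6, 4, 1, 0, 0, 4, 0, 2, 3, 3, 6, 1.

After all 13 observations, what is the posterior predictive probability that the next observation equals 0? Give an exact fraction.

979194764103658576811326062889103806303191683871809619870709179856920057/15795131119268516294472945025923847269465695393986761125816723595577514461

obs 1: x=3 → posterior Gamma(11, 9/4)
obs 2: x=6 → posterior Gamma(17, 13/4)
obs 3: x=4 → posterior Gamma(21, 17/4)
obs 4: x=1 → posterior Gamma(22, 21/4)
obs 5: x=0 → posterior Gamma(22, 25/4)
obs 6: x=0 → posterior Gamma(22, 29/4)
obs 7: x=4 → posterior Gamma(26, 33/4)
obs 8: x=0 → posterior Gamma(26, 37/4)
obs 9: x=2 → posterior Gamma(28, 41/4)
obs 10: x=3 → posterior Gamma(31, 45/4)
obs 11: x=3 → posterior Gamma(34, 49/4)
obs 12: x=6 → posterior Gamma(40, 53/4)
obs 13: x=1 → posterior Gamma(41, 57/4)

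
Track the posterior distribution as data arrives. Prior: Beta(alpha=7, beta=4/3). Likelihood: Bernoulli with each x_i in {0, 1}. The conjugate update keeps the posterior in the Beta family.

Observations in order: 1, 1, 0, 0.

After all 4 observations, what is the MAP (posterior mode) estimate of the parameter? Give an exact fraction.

24/31

obs 1: x=1 → posterior Beta(8, 4/3)
obs 2: x=1 → posterior Beta(9, 4/3)
obs 3: x=0 → posterior Beta(9, 7/3)
obs 4: x=0 → posterior Beta(9, 10/3)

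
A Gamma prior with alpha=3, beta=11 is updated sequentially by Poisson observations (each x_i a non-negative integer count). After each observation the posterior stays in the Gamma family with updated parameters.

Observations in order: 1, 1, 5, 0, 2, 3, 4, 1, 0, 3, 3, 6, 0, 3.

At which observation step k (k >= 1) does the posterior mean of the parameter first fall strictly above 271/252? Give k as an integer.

obs 1: x=1 → posterior Gamma(4, 12)
obs 2: x=1 → posterior Gamma(5, 13)
obs 3: x=5 → posterior Gamma(10, 14)
obs 4: x=0 → posterior Gamma(10, 15)
obs 5: x=2 → posterior Gamma(12, 16)
obs 6: x=3 → posterior Gamma(15, 17)
obs 7: x=4 → posterior Gamma(19, 18)
obs 8: x=1 → posterior Gamma(20, 19)
obs 9: x=0 → posterior Gamma(20, 20)
obs 10: x=3 → posterior Gamma(23, 21)
obs 11: x=3 → posterior Gamma(26, 22)
obs 12: x=6 → posterior Gamma(32, 23)
obs 13: x=0 → posterior Gamma(32, 24)
obs 14: x=3 → posterior Gamma(35, 25)

k = 10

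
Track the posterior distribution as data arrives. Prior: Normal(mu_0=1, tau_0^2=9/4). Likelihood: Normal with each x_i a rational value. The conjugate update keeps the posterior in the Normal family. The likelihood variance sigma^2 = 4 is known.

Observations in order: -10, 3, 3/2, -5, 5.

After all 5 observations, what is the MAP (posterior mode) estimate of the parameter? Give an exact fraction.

-67/122

obs 1: x=-10 → posterior Normal(-74/25, 36/25)
obs 2: x=3 → posterior Normal(-47/34, 18/17)
obs 3: x=3/2 → posterior Normal(-67/86, 36/43)
obs 4: x=-5 → posterior Normal(-157/104, 9/13)
obs 5: x=5 → posterior Normal(-67/122, 36/61)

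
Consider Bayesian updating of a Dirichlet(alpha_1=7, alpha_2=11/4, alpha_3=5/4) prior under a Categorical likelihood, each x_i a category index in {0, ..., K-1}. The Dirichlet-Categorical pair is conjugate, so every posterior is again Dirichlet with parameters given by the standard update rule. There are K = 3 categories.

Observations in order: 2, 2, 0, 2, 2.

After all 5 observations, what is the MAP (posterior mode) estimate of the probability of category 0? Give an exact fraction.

7/13

obs 1: x=2 → posterior Dirichlet(7, 11/4, 9/4)
obs 2: x=2 → posterior Dirichlet(7, 11/4, 13/4)
obs 3: x=0 → posterior Dirichlet(8, 11/4, 13/4)
obs 4: x=2 → posterior Dirichlet(8, 11/4, 17/4)
obs 5: x=2 → posterior Dirichlet(8, 11/4, 21/4)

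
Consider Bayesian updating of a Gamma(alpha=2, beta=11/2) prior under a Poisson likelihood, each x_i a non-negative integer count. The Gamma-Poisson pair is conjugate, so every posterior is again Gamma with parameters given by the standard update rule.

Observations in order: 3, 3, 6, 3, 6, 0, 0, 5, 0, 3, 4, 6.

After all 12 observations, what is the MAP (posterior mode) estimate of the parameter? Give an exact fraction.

16/7

obs 1: x=3 → posterior Gamma(5, 13/2)
obs 2: x=3 → posterior Gamma(8, 15/2)
obs 3: x=6 → posterior Gamma(14, 17/2)
obs 4: x=3 → posterior Gamma(17, 19/2)
obs 5: x=6 → posterior Gamma(23, 21/2)
obs 6: x=0 → posterior Gamma(23, 23/2)
obs 7: x=0 → posterior Gamma(23, 25/2)
obs 8: x=5 → posterior Gamma(28, 27/2)
obs 9: x=0 → posterior Gamma(28, 29/2)
obs 10: x=3 → posterior Gamma(31, 31/2)
obs 11: x=4 → posterior Gamma(35, 33/2)
obs 12: x=6 → posterior Gamma(41, 35/2)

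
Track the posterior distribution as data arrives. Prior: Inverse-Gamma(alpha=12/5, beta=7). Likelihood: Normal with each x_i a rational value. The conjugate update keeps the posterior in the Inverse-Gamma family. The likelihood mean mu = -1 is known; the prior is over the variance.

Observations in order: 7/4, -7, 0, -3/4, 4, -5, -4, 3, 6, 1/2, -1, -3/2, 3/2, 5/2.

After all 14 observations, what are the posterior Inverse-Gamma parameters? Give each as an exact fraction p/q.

alpha=47/5, beta=1557/16

obs 1: x=7/4 → posterior Inverse-Gamma(29/10, 345/32)
obs 2: x=-7 → posterior Inverse-Gamma(17/5, 921/32)
obs 3: x=0 → posterior Inverse-Gamma(39/10, 937/32)
obs 4: x=-3/4 → posterior Inverse-Gamma(22/5, 469/16)
obs 5: x=4 → posterior Inverse-Gamma(49/10, 669/16)
obs 6: x=-5 → posterior Inverse-Gamma(27/5, 797/16)
obs 7: x=-4 → posterior Inverse-Gamma(59/10, 869/16)
obs 8: x=3 → posterior Inverse-Gamma(32/5, 997/16)
obs 9: x=6 → posterior Inverse-Gamma(69/10, 1389/16)
obs 10: x=1/2 → posterior Inverse-Gamma(37/5, 1407/16)
obs 11: x=-1 → posterior Inverse-Gamma(79/10, 1407/16)
obs 12: x=-3/2 → posterior Inverse-Gamma(42/5, 1409/16)
obs 13: x=3/2 → posterior Inverse-Gamma(89/10, 1459/16)
obs 14: x=5/2 → posterior Inverse-Gamma(47/5, 1557/16)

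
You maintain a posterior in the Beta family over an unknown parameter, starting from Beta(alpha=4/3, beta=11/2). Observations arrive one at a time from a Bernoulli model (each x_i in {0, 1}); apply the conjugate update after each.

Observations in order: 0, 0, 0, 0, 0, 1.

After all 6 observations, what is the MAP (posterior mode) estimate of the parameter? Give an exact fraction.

8/65

obs 1: x=0 → posterior Beta(4/3, 13/2)
obs 2: x=0 → posterior Beta(4/3, 15/2)
obs 3: x=0 → posterior Beta(4/3, 17/2)
obs 4: x=0 → posterior Beta(4/3, 19/2)
obs 5: x=0 → posterior Beta(4/3, 21/2)
obs 6: x=1 → posterior Beta(7/3, 21/2)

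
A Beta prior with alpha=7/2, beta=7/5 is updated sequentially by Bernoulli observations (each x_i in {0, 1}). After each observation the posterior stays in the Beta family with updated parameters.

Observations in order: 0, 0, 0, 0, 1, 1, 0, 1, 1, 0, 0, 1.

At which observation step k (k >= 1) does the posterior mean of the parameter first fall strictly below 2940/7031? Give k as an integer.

k = 4

obs 1: x=0 → posterior Beta(7/2, 12/5)
obs 2: x=0 → posterior Beta(7/2, 17/5)
obs 3: x=0 → posterior Beta(7/2, 22/5)
obs 4: x=0 → posterior Beta(7/2, 27/5)
obs 5: x=1 → posterior Beta(9/2, 27/5)
obs 6: x=1 → posterior Beta(11/2, 27/5)
obs 7: x=0 → posterior Beta(11/2, 32/5)
obs 8: x=1 → posterior Beta(13/2, 32/5)
obs 9: x=1 → posterior Beta(15/2, 32/5)
obs 10: x=0 → posterior Beta(15/2, 37/5)
obs 11: x=0 → posterior Beta(15/2, 42/5)
obs 12: x=1 → posterior Beta(17/2, 42/5)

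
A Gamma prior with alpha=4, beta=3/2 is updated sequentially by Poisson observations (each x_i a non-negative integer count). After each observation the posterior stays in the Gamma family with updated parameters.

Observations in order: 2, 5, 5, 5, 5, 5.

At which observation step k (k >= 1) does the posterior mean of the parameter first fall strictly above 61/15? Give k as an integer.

obs 1: x=2 → posterior Gamma(6, 5/2)
obs 2: x=5 → posterior Gamma(11, 7/2)
obs 3: x=5 → posterior Gamma(16, 9/2)
obs 4: x=5 → posterior Gamma(21, 11/2)
obs 5: x=5 → posterior Gamma(26, 13/2)
obs 6: x=5 → posterior Gamma(31, 15/2)

k = 6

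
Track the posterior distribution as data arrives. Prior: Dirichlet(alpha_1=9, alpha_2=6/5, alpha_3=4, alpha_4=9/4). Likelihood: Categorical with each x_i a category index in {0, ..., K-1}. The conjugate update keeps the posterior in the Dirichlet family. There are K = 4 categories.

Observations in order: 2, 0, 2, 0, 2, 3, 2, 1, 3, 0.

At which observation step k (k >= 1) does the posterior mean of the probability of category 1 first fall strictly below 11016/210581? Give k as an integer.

k = 7

obs 1: x=2 → posterior Dirichlet(9, 6/5, 5, 9/4)
obs 2: x=0 → posterior Dirichlet(10, 6/5, 5, 9/4)
obs 3: x=2 → posterior Dirichlet(10, 6/5, 6, 9/4)
obs 4: x=0 → posterior Dirichlet(11, 6/5, 6, 9/4)
obs 5: x=2 → posterior Dirichlet(11, 6/5, 7, 9/4)
obs 6: x=3 → posterior Dirichlet(11, 6/5, 7, 13/4)
obs 7: x=2 → posterior Dirichlet(11, 6/5, 8, 13/4)
obs 8: x=1 → posterior Dirichlet(11, 11/5, 8, 13/4)
obs 9: x=3 → posterior Dirichlet(11, 11/5, 8, 17/4)
obs 10: x=0 → posterior Dirichlet(12, 11/5, 8, 17/4)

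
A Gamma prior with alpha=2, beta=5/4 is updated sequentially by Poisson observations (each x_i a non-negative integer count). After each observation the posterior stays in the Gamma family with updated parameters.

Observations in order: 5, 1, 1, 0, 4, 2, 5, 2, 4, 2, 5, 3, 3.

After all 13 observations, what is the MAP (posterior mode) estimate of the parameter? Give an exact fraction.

obs 1: x=5 → posterior Gamma(7, 9/4)
obs 2: x=1 → posterior Gamma(8, 13/4)
obs 3: x=1 → posterior Gamma(9, 17/4)
obs 4: x=0 → posterior Gamma(9, 21/4)
obs 5: x=4 → posterior Gamma(13, 25/4)
obs 6: x=2 → posterior Gamma(15, 29/4)
obs 7: x=5 → posterior Gamma(20, 33/4)
obs 8: x=2 → posterior Gamma(22, 37/4)
obs 9: x=4 → posterior Gamma(26, 41/4)
obs 10: x=2 → posterior Gamma(28, 45/4)
obs 11: x=5 → posterior Gamma(33, 49/4)
obs 12: x=3 → posterior Gamma(36, 53/4)
obs 13: x=3 → posterior Gamma(39, 57/4)

8/3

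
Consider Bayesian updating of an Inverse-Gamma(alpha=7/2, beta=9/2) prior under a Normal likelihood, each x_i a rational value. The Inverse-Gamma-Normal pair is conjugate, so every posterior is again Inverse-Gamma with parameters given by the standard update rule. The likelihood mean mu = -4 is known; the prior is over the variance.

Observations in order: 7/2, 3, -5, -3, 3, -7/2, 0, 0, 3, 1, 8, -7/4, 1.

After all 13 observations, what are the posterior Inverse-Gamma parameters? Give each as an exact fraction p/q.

alpha=10, beta=7129/32

obs 1: x=7/2 → posterior Inverse-Gamma(4, 261/8)
obs 2: x=3 → posterior Inverse-Gamma(9/2, 457/8)
obs 3: x=-5 → posterior Inverse-Gamma(5, 461/8)
obs 4: x=-3 → posterior Inverse-Gamma(11/2, 465/8)
obs 5: x=3 → posterior Inverse-Gamma(6, 661/8)
obs 6: x=-7/2 → posterior Inverse-Gamma(13/2, 331/4)
obs 7: x=0 → posterior Inverse-Gamma(7, 363/4)
obs 8: x=0 → posterior Inverse-Gamma(15/2, 395/4)
obs 9: x=3 → posterior Inverse-Gamma(8, 493/4)
obs 10: x=1 → posterior Inverse-Gamma(17/2, 543/4)
obs 11: x=8 → posterior Inverse-Gamma(9, 831/4)
obs 12: x=-7/4 → posterior Inverse-Gamma(19/2, 6729/32)
obs 13: x=1 → posterior Inverse-Gamma(10, 7129/32)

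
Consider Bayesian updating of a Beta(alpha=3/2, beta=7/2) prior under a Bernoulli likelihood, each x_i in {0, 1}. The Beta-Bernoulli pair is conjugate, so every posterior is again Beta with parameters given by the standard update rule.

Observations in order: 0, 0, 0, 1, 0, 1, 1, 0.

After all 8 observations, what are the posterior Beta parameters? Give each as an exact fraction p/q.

alpha=9/2, beta=17/2

obs 1: x=0 → posterior Beta(3/2, 9/2)
obs 2: x=0 → posterior Beta(3/2, 11/2)
obs 3: x=0 → posterior Beta(3/2, 13/2)
obs 4: x=1 → posterior Beta(5/2, 13/2)
obs 5: x=0 → posterior Beta(5/2, 15/2)
obs 6: x=1 → posterior Beta(7/2, 15/2)
obs 7: x=1 → posterior Beta(9/2, 15/2)
obs 8: x=0 → posterior Beta(9/2, 17/2)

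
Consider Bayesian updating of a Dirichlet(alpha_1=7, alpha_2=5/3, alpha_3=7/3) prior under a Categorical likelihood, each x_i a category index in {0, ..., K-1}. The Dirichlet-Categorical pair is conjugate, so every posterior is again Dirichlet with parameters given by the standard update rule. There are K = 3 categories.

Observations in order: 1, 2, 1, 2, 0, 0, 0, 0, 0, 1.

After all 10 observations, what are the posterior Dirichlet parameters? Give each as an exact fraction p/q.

alpha_1=12, alpha_2=14/3, alpha_3=13/3

obs 1: x=1 → posterior Dirichlet(7, 8/3, 7/3)
obs 2: x=2 → posterior Dirichlet(7, 8/3, 10/3)
obs 3: x=1 → posterior Dirichlet(7, 11/3, 10/3)
obs 4: x=2 → posterior Dirichlet(7, 11/3, 13/3)
obs 5: x=0 → posterior Dirichlet(8, 11/3, 13/3)
obs 6: x=0 → posterior Dirichlet(9, 11/3, 13/3)
obs 7: x=0 → posterior Dirichlet(10, 11/3, 13/3)
obs 8: x=0 → posterior Dirichlet(11, 11/3, 13/3)
obs 9: x=0 → posterior Dirichlet(12, 11/3, 13/3)
obs 10: x=1 → posterior Dirichlet(12, 14/3, 13/3)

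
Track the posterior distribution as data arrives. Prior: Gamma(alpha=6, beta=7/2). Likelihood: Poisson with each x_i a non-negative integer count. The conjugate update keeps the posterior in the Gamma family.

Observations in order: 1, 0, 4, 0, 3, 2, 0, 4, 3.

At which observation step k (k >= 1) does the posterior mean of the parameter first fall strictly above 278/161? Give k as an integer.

obs 1: x=1 → posterior Gamma(7, 9/2)
obs 2: x=0 → posterior Gamma(7, 11/2)
obs 3: x=4 → posterior Gamma(11, 13/2)
obs 4: x=0 → posterior Gamma(11, 15/2)
obs 5: x=3 → posterior Gamma(14, 17/2)
obs 6: x=2 → posterior Gamma(16, 19/2)
obs 7: x=0 → posterior Gamma(16, 21/2)
obs 8: x=4 → posterior Gamma(20, 23/2)
obs 9: x=3 → posterior Gamma(23, 25/2)

k = 8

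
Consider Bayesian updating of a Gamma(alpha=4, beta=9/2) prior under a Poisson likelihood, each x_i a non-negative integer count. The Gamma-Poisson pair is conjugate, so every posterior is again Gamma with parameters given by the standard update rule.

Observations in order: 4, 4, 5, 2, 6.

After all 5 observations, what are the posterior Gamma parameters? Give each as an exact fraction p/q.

obs 1: x=4 → posterior Gamma(8, 11/2)
obs 2: x=4 → posterior Gamma(12, 13/2)
obs 3: x=5 → posterior Gamma(17, 15/2)
obs 4: x=2 → posterior Gamma(19, 17/2)
obs 5: x=6 → posterior Gamma(25, 19/2)

alpha=25, beta=19/2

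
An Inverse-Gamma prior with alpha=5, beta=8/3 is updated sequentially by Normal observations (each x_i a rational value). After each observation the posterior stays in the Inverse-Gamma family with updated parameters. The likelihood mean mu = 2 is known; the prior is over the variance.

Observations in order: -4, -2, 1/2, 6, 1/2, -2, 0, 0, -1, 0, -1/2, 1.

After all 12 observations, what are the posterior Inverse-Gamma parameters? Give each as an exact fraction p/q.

obs 1: x=-4 → posterior Inverse-Gamma(11/2, 62/3)
obs 2: x=-2 → posterior Inverse-Gamma(6, 86/3)
obs 3: x=1/2 → posterior Inverse-Gamma(13/2, 715/24)
obs 4: x=6 → posterior Inverse-Gamma(7, 907/24)
obs 5: x=1/2 → posterior Inverse-Gamma(15/2, 467/12)
obs 6: x=-2 → posterior Inverse-Gamma(8, 563/12)
obs 7: x=0 → posterior Inverse-Gamma(17/2, 587/12)
obs 8: x=0 → posterior Inverse-Gamma(9, 611/12)
obs 9: x=-1 → posterior Inverse-Gamma(19/2, 665/12)
obs 10: x=0 → posterior Inverse-Gamma(10, 689/12)
obs 11: x=-1/2 → posterior Inverse-Gamma(21/2, 1453/24)
obs 12: x=1 → posterior Inverse-Gamma(11, 1465/24)

alpha=11, beta=1465/24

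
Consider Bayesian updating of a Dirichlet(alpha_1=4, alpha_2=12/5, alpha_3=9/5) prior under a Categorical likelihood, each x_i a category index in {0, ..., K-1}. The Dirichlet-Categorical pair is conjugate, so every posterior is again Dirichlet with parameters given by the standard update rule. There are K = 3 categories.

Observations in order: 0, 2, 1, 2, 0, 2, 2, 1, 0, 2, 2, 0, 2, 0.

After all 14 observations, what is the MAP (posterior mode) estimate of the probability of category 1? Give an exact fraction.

17/96

obs 1: x=0 → posterior Dirichlet(5, 12/5, 9/5)
obs 2: x=2 → posterior Dirichlet(5, 12/5, 14/5)
obs 3: x=1 → posterior Dirichlet(5, 17/5, 14/5)
obs 4: x=2 → posterior Dirichlet(5, 17/5, 19/5)
obs 5: x=0 → posterior Dirichlet(6, 17/5, 19/5)
obs 6: x=2 → posterior Dirichlet(6, 17/5, 24/5)
obs 7: x=2 → posterior Dirichlet(6, 17/5, 29/5)
obs 8: x=1 → posterior Dirichlet(6, 22/5, 29/5)
obs 9: x=0 → posterior Dirichlet(7, 22/5, 29/5)
obs 10: x=2 → posterior Dirichlet(7, 22/5, 34/5)
obs 11: x=2 → posterior Dirichlet(7, 22/5, 39/5)
obs 12: x=0 → posterior Dirichlet(8, 22/5, 39/5)
obs 13: x=2 → posterior Dirichlet(8, 22/5, 44/5)
obs 14: x=0 → posterior Dirichlet(9, 22/5, 44/5)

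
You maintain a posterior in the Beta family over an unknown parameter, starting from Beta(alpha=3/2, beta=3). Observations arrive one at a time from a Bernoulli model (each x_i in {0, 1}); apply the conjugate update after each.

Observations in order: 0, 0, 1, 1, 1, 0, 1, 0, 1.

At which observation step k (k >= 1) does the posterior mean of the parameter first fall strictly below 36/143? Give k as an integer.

k = 2

obs 1: x=0 → posterior Beta(3/2, 4)
obs 2: x=0 → posterior Beta(3/2, 5)
obs 3: x=1 → posterior Beta(5/2, 5)
obs 4: x=1 → posterior Beta(7/2, 5)
obs 5: x=1 → posterior Beta(9/2, 5)
obs 6: x=0 → posterior Beta(9/2, 6)
obs 7: x=1 → posterior Beta(11/2, 6)
obs 8: x=0 → posterior Beta(11/2, 7)
obs 9: x=1 → posterior Beta(13/2, 7)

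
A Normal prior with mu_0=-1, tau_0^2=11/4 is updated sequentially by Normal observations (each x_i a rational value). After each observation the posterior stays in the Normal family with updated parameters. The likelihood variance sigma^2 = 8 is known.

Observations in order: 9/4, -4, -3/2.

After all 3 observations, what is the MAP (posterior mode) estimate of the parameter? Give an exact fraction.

obs 1: x=9/4 → posterior Normal(-29/172, 88/43)
obs 2: x=-4 → posterior Normal(-205/216, 44/27)
obs 3: x=-3/2 → posterior Normal(-271/260, 88/65)

-271/260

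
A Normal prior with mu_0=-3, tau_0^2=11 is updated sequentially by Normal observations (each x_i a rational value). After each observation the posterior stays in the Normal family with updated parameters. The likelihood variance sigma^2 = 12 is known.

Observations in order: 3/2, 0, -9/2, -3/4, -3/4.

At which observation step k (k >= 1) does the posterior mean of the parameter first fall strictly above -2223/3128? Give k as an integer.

k = 2

obs 1: x=3/2 → posterior Normal(-39/46, 132/23)
obs 2: x=0 → posterior Normal(-39/68, 66/17)
obs 3: x=-9/2 → posterior Normal(-23/15, 44/15)
obs 4: x=-3/4 → posterior Normal(-309/224, 33/14)
obs 5: x=-3/4 → posterior Normal(-171/134, 132/67)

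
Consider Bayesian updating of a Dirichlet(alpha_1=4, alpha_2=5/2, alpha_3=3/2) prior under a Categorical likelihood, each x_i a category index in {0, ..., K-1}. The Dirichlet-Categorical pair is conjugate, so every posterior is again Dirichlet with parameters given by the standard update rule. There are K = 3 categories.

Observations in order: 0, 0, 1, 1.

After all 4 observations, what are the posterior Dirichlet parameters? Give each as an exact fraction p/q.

obs 1: x=0 → posterior Dirichlet(5, 5/2, 3/2)
obs 2: x=0 → posterior Dirichlet(6, 5/2, 3/2)
obs 3: x=1 → posterior Dirichlet(6, 7/2, 3/2)
obs 4: x=1 → posterior Dirichlet(6, 9/2, 3/2)

alpha_1=6, alpha_2=9/2, alpha_3=3/2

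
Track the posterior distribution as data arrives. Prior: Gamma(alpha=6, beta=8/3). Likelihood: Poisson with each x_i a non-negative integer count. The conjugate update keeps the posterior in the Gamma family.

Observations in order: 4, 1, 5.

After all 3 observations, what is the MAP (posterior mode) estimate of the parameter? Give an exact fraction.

45/17

obs 1: x=4 → posterior Gamma(10, 11/3)
obs 2: x=1 → posterior Gamma(11, 14/3)
obs 3: x=5 → posterior Gamma(16, 17/3)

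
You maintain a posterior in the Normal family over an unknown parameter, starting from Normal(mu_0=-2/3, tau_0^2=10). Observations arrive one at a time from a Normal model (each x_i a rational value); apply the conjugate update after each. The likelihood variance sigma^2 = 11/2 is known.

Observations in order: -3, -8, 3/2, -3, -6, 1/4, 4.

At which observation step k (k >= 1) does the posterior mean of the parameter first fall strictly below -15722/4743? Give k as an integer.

k = 2

obs 1: x=-3 → posterior Normal(-202/93, 110/31)
obs 2: x=-8 → posterior Normal(-682/153, 110/51)
obs 3: x=3/2 → posterior Normal(-592/213, 110/71)
obs 4: x=-3 → posterior Normal(-772/273, 110/91)
obs 5: x=-6 → posterior Normal(-1132/333, 110/111)
obs 6: x=1/4 → posterior Normal(-1117/393, 110/131)
obs 7: x=4 → posterior Normal(-877/453, 110/151)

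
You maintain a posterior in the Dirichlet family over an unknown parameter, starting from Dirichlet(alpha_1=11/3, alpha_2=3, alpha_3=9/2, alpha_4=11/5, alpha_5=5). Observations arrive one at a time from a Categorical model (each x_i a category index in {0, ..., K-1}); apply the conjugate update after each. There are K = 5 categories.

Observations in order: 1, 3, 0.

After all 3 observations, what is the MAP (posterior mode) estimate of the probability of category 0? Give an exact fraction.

obs 1: x=1 → posterior Dirichlet(11/3, 4, 9/2, 11/5, 5)
obs 2: x=3 → posterior Dirichlet(11/3, 4, 9/2, 16/5, 5)
obs 3: x=0 → posterior Dirichlet(14/3, 4, 9/2, 16/5, 5)

110/491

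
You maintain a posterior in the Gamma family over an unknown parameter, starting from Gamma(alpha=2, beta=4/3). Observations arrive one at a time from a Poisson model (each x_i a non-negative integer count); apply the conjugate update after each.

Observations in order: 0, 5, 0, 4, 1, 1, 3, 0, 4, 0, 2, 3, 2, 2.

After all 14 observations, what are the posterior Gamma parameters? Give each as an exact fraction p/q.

obs 1: x=0 → posterior Gamma(2, 7/3)
obs 2: x=5 → posterior Gamma(7, 10/3)
obs 3: x=0 → posterior Gamma(7, 13/3)
obs 4: x=4 → posterior Gamma(11, 16/3)
obs 5: x=1 → posterior Gamma(12, 19/3)
obs 6: x=1 → posterior Gamma(13, 22/3)
obs 7: x=3 → posterior Gamma(16, 25/3)
obs 8: x=0 → posterior Gamma(16, 28/3)
obs 9: x=4 → posterior Gamma(20, 31/3)
obs 10: x=0 → posterior Gamma(20, 34/3)
obs 11: x=2 → posterior Gamma(22, 37/3)
obs 12: x=3 → posterior Gamma(25, 40/3)
obs 13: x=2 → posterior Gamma(27, 43/3)
obs 14: x=2 → posterior Gamma(29, 46/3)

alpha=29, beta=46/3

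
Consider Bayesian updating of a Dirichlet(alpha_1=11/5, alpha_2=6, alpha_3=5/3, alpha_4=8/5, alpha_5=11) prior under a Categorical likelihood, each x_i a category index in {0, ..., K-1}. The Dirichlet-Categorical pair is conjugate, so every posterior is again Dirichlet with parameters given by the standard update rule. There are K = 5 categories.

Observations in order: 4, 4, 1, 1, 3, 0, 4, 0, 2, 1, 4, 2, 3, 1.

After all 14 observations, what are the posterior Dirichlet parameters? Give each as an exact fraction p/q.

alpha_1=21/5, alpha_2=10, alpha_3=11/3, alpha_4=18/5, alpha_5=15

obs 1: x=4 → posterior Dirichlet(11/5, 6, 5/3, 8/5, 12)
obs 2: x=4 → posterior Dirichlet(11/5, 6, 5/3, 8/5, 13)
obs 3: x=1 → posterior Dirichlet(11/5, 7, 5/3, 8/5, 13)
obs 4: x=1 → posterior Dirichlet(11/5, 8, 5/3, 8/5, 13)
obs 5: x=3 → posterior Dirichlet(11/5, 8, 5/3, 13/5, 13)
obs 6: x=0 → posterior Dirichlet(16/5, 8, 5/3, 13/5, 13)
obs 7: x=4 → posterior Dirichlet(16/5, 8, 5/3, 13/5, 14)
obs 8: x=0 → posterior Dirichlet(21/5, 8, 5/3, 13/5, 14)
obs 9: x=2 → posterior Dirichlet(21/5, 8, 8/3, 13/5, 14)
obs 10: x=1 → posterior Dirichlet(21/5, 9, 8/3, 13/5, 14)
obs 11: x=4 → posterior Dirichlet(21/5, 9, 8/3, 13/5, 15)
obs 12: x=2 → posterior Dirichlet(21/5, 9, 11/3, 13/5, 15)
obs 13: x=3 → posterior Dirichlet(21/5, 9, 11/3, 18/5, 15)
obs 14: x=1 → posterior Dirichlet(21/5, 10, 11/3, 18/5, 15)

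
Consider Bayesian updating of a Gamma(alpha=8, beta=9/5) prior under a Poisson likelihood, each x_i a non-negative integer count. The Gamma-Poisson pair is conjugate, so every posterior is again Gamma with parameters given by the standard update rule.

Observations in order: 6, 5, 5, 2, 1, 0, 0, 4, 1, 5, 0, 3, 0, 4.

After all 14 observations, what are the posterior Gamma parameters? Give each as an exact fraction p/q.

alpha=44, beta=79/5

obs 1: x=6 → posterior Gamma(14, 14/5)
obs 2: x=5 → posterior Gamma(19, 19/5)
obs 3: x=5 → posterior Gamma(24, 24/5)
obs 4: x=2 → posterior Gamma(26, 29/5)
obs 5: x=1 → posterior Gamma(27, 34/5)
obs 6: x=0 → posterior Gamma(27, 39/5)
obs 7: x=0 → posterior Gamma(27, 44/5)
obs 8: x=4 → posterior Gamma(31, 49/5)
obs 9: x=1 → posterior Gamma(32, 54/5)
obs 10: x=5 → posterior Gamma(37, 59/5)
obs 11: x=0 → posterior Gamma(37, 64/5)
obs 12: x=3 → posterior Gamma(40, 69/5)
obs 13: x=0 → posterior Gamma(40, 74/5)
obs 14: x=4 → posterior Gamma(44, 79/5)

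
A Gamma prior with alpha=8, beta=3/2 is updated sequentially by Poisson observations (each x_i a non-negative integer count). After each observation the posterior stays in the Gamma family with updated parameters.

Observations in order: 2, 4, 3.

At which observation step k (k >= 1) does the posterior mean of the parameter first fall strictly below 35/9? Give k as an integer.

k = 3

obs 1: x=2 → posterior Gamma(10, 5/2)
obs 2: x=4 → posterior Gamma(14, 7/2)
obs 3: x=3 → posterior Gamma(17, 9/2)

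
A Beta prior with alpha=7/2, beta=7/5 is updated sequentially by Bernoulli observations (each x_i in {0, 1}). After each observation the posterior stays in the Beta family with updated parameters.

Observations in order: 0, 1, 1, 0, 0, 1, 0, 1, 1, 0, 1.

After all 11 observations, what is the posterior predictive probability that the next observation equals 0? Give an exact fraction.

64/159

obs 1: x=0 → posterior Beta(7/2, 12/5)
obs 2: x=1 → posterior Beta(9/2, 12/5)
obs 3: x=1 → posterior Beta(11/2, 12/5)
obs 4: x=0 → posterior Beta(11/2, 17/5)
obs 5: x=0 → posterior Beta(11/2, 22/5)
obs 6: x=1 → posterior Beta(13/2, 22/5)
obs 7: x=0 → posterior Beta(13/2, 27/5)
obs 8: x=1 → posterior Beta(15/2, 27/5)
obs 9: x=1 → posterior Beta(17/2, 27/5)
obs 10: x=0 → posterior Beta(17/2, 32/5)
obs 11: x=1 → posterior Beta(19/2, 32/5)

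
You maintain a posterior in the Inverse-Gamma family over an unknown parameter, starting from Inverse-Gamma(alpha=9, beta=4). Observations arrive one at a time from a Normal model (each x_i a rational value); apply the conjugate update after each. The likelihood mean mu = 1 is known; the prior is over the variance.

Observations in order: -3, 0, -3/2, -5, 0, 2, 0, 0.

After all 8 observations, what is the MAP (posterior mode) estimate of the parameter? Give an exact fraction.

285/112

obs 1: x=-3 → posterior Inverse-Gamma(19/2, 12)
obs 2: x=0 → posterior Inverse-Gamma(10, 25/2)
obs 3: x=-3/2 → posterior Inverse-Gamma(21/2, 125/8)
obs 4: x=-5 → posterior Inverse-Gamma(11, 269/8)
obs 5: x=0 → posterior Inverse-Gamma(23/2, 273/8)
obs 6: x=2 → posterior Inverse-Gamma(12, 277/8)
obs 7: x=0 → posterior Inverse-Gamma(25/2, 281/8)
obs 8: x=0 → posterior Inverse-Gamma(13, 285/8)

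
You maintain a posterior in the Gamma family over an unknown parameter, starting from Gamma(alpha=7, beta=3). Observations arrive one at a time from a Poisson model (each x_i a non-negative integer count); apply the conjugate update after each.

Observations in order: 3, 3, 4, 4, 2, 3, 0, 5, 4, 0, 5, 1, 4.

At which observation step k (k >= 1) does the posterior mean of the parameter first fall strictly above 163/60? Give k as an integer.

obs 1: x=3 → posterior Gamma(10, 4)
obs 2: x=3 → posterior Gamma(13, 5)
obs 3: x=4 → posterior Gamma(17, 6)
obs 4: x=4 → posterior Gamma(21, 7)
obs 5: x=2 → posterior Gamma(23, 8)
obs 6: x=3 → posterior Gamma(26, 9)
obs 7: x=0 → posterior Gamma(26, 10)
obs 8: x=5 → posterior Gamma(31, 11)
obs 9: x=4 → posterior Gamma(35, 12)
obs 10: x=0 → posterior Gamma(35, 13)
obs 11: x=5 → posterior Gamma(40, 14)
obs 12: x=1 → posterior Gamma(41, 15)
obs 13: x=4 → posterior Gamma(45, 16)

k = 3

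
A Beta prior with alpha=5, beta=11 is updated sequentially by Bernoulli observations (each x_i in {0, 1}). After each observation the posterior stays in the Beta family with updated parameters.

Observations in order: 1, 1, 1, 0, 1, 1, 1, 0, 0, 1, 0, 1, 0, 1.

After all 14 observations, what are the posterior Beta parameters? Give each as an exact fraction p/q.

alpha=14, beta=16

obs 1: x=1 → posterior Beta(6, 11)
obs 2: x=1 → posterior Beta(7, 11)
obs 3: x=1 → posterior Beta(8, 11)
obs 4: x=0 → posterior Beta(8, 12)
obs 5: x=1 → posterior Beta(9, 12)
obs 6: x=1 → posterior Beta(10, 12)
obs 7: x=1 → posterior Beta(11, 12)
obs 8: x=0 → posterior Beta(11, 13)
obs 9: x=0 → posterior Beta(11, 14)
obs 10: x=1 → posterior Beta(12, 14)
obs 11: x=0 → posterior Beta(12, 15)
obs 12: x=1 → posterior Beta(13, 15)
obs 13: x=0 → posterior Beta(13, 16)
obs 14: x=1 → posterior Beta(14, 16)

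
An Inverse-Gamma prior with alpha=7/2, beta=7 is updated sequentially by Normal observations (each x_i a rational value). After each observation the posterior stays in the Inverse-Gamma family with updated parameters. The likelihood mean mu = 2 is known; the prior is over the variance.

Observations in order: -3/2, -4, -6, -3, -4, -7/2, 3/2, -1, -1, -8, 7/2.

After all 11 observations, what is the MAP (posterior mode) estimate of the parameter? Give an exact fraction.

obs 1: x=-3/2 → posterior Inverse-Gamma(4, 105/8)
obs 2: x=-4 → posterior Inverse-Gamma(9/2, 249/8)
obs 3: x=-6 → posterior Inverse-Gamma(5, 505/8)
obs 4: x=-3 → posterior Inverse-Gamma(11/2, 605/8)
obs 5: x=-4 → posterior Inverse-Gamma(6, 749/8)
obs 6: x=-7/2 → posterior Inverse-Gamma(13/2, 435/4)
obs 7: x=3/2 → posterior Inverse-Gamma(7, 871/8)
obs 8: x=-1 → posterior Inverse-Gamma(15/2, 907/8)
obs 9: x=-1 → posterior Inverse-Gamma(8, 943/8)
obs 10: x=-8 → posterior Inverse-Gamma(17/2, 1343/8)
obs 11: x=7/2 → posterior Inverse-Gamma(9, 169)

169/10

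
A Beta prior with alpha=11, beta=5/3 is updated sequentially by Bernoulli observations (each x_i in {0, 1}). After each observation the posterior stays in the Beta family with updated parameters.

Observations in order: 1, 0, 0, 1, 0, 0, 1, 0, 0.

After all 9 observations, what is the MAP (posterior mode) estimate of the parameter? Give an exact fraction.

obs 1: x=1 → posterior Beta(12, 5/3)
obs 2: x=0 → posterior Beta(12, 8/3)
obs 3: x=0 → posterior Beta(12, 11/3)
obs 4: x=1 → posterior Beta(13, 11/3)
obs 5: x=0 → posterior Beta(13, 14/3)
obs 6: x=0 → posterior Beta(13, 17/3)
obs 7: x=1 → posterior Beta(14, 17/3)
obs 8: x=0 → posterior Beta(14, 20/3)
obs 9: x=0 → posterior Beta(14, 23/3)

39/59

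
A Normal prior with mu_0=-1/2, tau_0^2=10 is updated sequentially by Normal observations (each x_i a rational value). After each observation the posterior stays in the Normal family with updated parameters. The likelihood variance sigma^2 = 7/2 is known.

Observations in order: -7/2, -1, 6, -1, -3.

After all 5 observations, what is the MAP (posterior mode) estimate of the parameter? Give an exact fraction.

-1/2

obs 1: x=-7/2 → posterior Normal(-49/18, 70/27)
obs 2: x=-1 → posterior Normal(-187/94, 70/47)
obs 3: x=6 → posterior Normal(53/134, 70/67)
obs 4: x=-1 → posterior Normal(13/174, 70/87)
obs 5: x=-3 → posterior Normal(-1/2, 70/107)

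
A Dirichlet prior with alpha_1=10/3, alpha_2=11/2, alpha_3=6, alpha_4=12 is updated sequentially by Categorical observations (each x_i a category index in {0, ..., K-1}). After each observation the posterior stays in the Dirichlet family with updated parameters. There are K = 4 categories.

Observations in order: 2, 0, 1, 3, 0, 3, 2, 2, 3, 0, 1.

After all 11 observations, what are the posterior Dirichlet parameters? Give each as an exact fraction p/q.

obs 1: x=2 → posterior Dirichlet(10/3, 11/2, 7, 12)
obs 2: x=0 → posterior Dirichlet(13/3, 11/2, 7, 12)
obs 3: x=1 → posterior Dirichlet(13/3, 13/2, 7, 12)
obs 4: x=3 → posterior Dirichlet(13/3, 13/2, 7, 13)
obs 5: x=0 → posterior Dirichlet(16/3, 13/2, 7, 13)
obs 6: x=3 → posterior Dirichlet(16/3, 13/2, 7, 14)
obs 7: x=2 → posterior Dirichlet(16/3, 13/2, 8, 14)
obs 8: x=2 → posterior Dirichlet(16/3, 13/2, 9, 14)
obs 9: x=3 → posterior Dirichlet(16/3, 13/2, 9, 15)
obs 10: x=0 → posterior Dirichlet(19/3, 13/2, 9, 15)
obs 11: x=1 → posterior Dirichlet(19/3, 15/2, 9, 15)

alpha_1=19/3, alpha_2=15/2, alpha_3=9, alpha_4=15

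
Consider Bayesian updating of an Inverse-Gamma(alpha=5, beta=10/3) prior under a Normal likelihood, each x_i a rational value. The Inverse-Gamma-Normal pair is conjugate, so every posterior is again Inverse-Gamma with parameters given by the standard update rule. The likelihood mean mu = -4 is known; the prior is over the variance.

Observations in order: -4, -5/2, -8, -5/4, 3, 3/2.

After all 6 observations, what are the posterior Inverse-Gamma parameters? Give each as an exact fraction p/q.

obs 1: x=-4 → posterior Inverse-Gamma(11/2, 10/3)
obs 2: x=-5/2 → posterior Inverse-Gamma(6, 107/24)
obs 3: x=-8 → posterior Inverse-Gamma(13/2, 299/24)
obs 4: x=-5/4 → posterior Inverse-Gamma(7, 1559/96)
obs 5: x=3 → posterior Inverse-Gamma(15/2, 3911/96)
obs 6: x=3/2 → posterior Inverse-Gamma(8, 5363/96)

alpha=8, beta=5363/96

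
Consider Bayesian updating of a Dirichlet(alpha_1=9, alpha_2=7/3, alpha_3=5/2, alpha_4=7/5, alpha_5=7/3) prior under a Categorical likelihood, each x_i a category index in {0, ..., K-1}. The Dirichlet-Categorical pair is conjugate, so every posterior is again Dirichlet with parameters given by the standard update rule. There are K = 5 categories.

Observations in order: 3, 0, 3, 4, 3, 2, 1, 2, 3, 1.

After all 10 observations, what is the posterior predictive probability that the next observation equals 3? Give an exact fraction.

obs 1: x=3 → posterior Dirichlet(9, 7/3, 5/2, 12/5, 7/3)
obs 2: x=0 → posterior Dirichlet(10, 7/3, 5/2, 12/5, 7/3)
obs 3: x=3 → posterior Dirichlet(10, 7/3, 5/2, 17/5, 7/3)
obs 4: x=4 → posterior Dirichlet(10, 7/3, 5/2, 17/5, 10/3)
obs 5: x=3 → posterior Dirichlet(10, 7/3, 5/2, 22/5, 10/3)
obs 6: x=2 → posterior Dirichlet(10, 7/3, 7/2, 22/5, 10/3)
obs 7: x=1 → posterior Dirichlet(10, 10/3, 7/2, 22/5, 10/3)
obs 8: x=2 → posterior Dirichlet(10, 10/3, 9/2, 22/5, 10/3)
obs 9: x=3 → posterior Dirichlet(10, 10/3, 9/2, 27/5, 10/3)
obs 10: x=1 → posterior Dirichlet(10, 13/3, 9/2, 27/5, 10/3)

162/827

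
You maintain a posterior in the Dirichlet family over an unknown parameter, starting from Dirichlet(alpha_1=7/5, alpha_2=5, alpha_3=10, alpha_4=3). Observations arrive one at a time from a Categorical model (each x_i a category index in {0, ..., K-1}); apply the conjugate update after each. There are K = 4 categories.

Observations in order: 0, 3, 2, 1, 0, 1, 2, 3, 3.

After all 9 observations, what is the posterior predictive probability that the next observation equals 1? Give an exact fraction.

35/142

obs 1: x=0 → posterior Dirichlet(12/5, 5, 10, 3)
obs 2: x=3 → posterior Dirichlet(12/5, 5, 10, 4)
obs 3: x=2 → posterior Dirichlet(12/5, 5, 11, 4)
obs 4: x=1 → posterior Dirichlet(12/5, 6, 11, 4)
obs 5: x=0 → posterior Dirichlet(17/5, 6, 11, 4)
obs 6: x=1 → posterior Dirichlet(17/5, 7, 11, 4)
obs 7: x=2 → posterior Dirichlet(17/5, 7, 12, 4)
obs 8: x=3 → posterior Dirichlet(17/5, 7, 12, 5)
obs 9: x=3 → posterior Dirichlet(17/5, 7, 12, 6)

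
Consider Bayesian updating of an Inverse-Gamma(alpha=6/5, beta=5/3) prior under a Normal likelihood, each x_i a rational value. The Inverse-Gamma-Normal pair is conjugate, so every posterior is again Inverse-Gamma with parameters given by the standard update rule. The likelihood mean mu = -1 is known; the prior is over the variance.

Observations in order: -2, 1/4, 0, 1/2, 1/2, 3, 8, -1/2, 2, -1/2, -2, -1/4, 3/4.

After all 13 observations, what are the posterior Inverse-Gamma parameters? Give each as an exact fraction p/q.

alpha=77/10, beta=5881/96

obs 1: x=-2 → posterior Inverse-Gamma(17/10, 13/6)
obs 2: x=1/4 → posterior Inverse-Gamma(11/5, 283/96)
obs 3: x=0 → posterior Inverse-Gamma(27/10, 331/96)
obs 4: x=1/2 → posterior Inverse-Gamma(16/5, 439/96)
obs 5: x=1/2 → posterior Inverse-Gamma(37/10, 547/96)
obs 6: x=3 → posterior Inverse-Gamma(21/5, 1315/96)
obs 7: x=8 → posterior Inverse-Gamma(47/10, 5203/96)
obs 8: x=-1/2 → posterior Inverse-Gamma(26/5, 5215/96)
obs 9: x=2 → posterior Inverse-Gamma(57/10, 5647/96)
obs 10: x=-1/2 → posterior Inverse-Gamma(31/5, 5659/96)
obs 11: x=-2 → posterior Inverse-Gamma(67/10, 5707/96)
obs 12: x=-1/4 → posterior Inverse-Gamma(36/5, 2867/48)
obs 13: x=3/4 → posterior Inverse-Gamma(77/10, 5881/96)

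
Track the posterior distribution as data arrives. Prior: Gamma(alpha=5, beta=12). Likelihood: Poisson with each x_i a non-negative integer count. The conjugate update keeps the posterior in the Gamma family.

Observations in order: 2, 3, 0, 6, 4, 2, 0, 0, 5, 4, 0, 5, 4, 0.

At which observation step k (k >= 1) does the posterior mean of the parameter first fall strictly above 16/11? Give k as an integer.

obs 1: x=2 → posterior Gamma(7, 13)
obs 2: x=3 → posterior Gamma(10, 14)
obs 3: x=0 → posterior Gamma(10, 15)
obs 4: x=6 → posterior Gamma(16, 16)
obs 5: x=4 → posterior Gamma(20, 17)
obs 6: x=2 → posterior Gamma(22, 18)
obs 7: x=0 → posterior Gamma(22, 19)
obs 8: x=0 → posterior Gamma(22, 20)
obs 9: x=5 → posterior Gamma(27, 21)
obs 10: x=4 → posterior Gamma(31, 22)
obs 11: x=0 → posterior Gamma(31, 23)
obs 12: x=5 → posterior Gamma(36, 24)
obs 13: x=4 → posterior Gamma(40, 25)
obs 14: x=0 → posterior Gamma(40, 26)

k = 12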